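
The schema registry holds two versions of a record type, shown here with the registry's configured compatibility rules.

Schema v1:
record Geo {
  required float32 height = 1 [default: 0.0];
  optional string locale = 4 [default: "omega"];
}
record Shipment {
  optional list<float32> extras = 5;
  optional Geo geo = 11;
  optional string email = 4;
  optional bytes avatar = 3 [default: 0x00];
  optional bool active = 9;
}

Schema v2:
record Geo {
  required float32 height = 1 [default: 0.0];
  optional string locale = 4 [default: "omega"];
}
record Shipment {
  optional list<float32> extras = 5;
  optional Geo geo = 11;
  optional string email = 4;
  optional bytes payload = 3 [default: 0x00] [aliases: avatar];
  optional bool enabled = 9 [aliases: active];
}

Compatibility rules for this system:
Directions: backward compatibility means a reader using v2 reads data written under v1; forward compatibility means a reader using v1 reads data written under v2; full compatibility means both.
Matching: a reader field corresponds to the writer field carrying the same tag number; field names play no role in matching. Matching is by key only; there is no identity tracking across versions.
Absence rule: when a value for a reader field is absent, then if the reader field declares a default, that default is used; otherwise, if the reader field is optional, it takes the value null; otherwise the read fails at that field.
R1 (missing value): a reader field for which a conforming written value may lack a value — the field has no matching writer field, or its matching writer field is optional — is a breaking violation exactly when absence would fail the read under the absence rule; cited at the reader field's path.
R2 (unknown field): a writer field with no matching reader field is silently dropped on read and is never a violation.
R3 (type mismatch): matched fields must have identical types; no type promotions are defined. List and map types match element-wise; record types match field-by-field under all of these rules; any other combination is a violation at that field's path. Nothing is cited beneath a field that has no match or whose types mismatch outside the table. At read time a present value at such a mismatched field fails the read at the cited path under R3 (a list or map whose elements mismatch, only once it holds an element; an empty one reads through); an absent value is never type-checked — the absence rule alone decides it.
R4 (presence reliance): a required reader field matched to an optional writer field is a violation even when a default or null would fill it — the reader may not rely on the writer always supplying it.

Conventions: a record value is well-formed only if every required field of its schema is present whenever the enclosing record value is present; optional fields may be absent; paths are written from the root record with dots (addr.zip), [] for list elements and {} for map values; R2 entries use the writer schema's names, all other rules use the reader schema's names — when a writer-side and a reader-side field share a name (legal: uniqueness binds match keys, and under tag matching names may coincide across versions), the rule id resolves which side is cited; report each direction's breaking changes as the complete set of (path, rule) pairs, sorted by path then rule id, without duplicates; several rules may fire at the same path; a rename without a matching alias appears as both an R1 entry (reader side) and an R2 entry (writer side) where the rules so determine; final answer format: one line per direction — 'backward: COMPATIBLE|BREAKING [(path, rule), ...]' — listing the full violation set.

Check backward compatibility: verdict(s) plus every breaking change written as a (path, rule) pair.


backward: COMPATIBLE []

arrows below run writer -> reader for Shipment
backward for Shipment (reader v2, writer v1):
  extras: list<float32> -> list<float32>, writer optional; from extras
  geo: Geo -> Geo, writer optional; from geo
  email: string -> string, writer optional; from email
  payload: bytes -> bytes, writer optional; from avatar
  enabled: bool -> bool, writer optional; from active
  geo.height: float32 -> float32, writer required; from geo.height
  geo.locale: string -> string, writer optional; from geo.locale
  => no violations; backward on Shipment: COMPATIBLE
diffs on Shipment not affecting the asked answer:
  renamed field avatar to payload in record Shipment (alias avatar declared on the renamed field) -> triggers nothing under Shipment's printed rules — same verdict
  renamed field active to enabled in record Shipment (alias active declared on the renamed field) -> triggers nothing under Shipment's printed rules — same verdict


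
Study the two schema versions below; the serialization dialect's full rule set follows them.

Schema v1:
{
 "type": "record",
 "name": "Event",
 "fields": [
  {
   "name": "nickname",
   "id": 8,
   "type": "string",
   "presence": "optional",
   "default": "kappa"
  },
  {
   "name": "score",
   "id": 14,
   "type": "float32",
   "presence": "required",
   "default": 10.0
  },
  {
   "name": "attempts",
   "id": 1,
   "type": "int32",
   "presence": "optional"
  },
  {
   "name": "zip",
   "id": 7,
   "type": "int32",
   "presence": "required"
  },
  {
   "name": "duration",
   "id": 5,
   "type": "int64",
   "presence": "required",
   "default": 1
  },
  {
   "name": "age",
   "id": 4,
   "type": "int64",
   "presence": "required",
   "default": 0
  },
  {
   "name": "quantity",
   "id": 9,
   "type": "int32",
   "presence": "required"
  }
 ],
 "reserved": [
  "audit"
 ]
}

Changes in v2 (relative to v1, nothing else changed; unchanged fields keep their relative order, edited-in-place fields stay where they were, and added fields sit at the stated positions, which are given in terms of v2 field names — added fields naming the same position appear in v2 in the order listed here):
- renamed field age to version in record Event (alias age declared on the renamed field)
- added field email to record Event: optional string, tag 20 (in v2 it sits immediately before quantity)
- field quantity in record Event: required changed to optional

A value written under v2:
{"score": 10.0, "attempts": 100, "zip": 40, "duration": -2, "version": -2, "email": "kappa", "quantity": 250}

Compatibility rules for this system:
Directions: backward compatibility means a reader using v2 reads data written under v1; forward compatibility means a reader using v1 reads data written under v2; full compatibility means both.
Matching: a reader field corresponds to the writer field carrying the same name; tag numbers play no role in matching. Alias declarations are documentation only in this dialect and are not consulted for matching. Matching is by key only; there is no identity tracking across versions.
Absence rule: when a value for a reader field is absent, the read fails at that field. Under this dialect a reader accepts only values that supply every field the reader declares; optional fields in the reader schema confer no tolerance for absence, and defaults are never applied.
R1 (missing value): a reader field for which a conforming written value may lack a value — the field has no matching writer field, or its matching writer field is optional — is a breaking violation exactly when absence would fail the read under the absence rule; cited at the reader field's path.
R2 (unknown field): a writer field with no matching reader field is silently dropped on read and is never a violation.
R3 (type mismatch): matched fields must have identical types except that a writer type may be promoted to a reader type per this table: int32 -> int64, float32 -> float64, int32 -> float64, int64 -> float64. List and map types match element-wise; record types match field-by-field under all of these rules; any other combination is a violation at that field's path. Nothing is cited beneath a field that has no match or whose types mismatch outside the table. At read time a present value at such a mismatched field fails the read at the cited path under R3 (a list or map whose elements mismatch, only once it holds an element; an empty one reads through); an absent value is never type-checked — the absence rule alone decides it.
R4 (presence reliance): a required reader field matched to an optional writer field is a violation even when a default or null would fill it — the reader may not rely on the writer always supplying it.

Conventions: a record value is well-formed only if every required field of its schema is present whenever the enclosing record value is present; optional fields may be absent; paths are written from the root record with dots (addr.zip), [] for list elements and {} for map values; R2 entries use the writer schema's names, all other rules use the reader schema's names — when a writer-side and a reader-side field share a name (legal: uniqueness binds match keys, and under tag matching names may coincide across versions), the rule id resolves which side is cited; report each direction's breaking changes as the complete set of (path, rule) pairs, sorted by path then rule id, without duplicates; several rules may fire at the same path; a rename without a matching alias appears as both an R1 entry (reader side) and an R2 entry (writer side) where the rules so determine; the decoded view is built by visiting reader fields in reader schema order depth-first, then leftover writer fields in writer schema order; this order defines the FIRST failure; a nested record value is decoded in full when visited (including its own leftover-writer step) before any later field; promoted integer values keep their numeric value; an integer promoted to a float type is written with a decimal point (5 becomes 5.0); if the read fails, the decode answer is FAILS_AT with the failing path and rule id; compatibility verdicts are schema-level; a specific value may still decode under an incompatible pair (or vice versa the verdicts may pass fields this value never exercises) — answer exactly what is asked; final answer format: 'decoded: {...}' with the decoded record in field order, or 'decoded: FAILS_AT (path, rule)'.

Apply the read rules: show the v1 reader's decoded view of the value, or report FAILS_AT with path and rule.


decoded: FAILS_AT (nickname, R1)

each type pair in Event: writer, then reader
decode (reader v1):
  read fails at nickname under R1 (no fill)
  => FAILS_AT (nickname, R1)
checking off the Event differences that do not matter here:
  renamed field age to version in record Event (alias age declared on the renamed field) -> shifts the Event verdicts, not this decode
  added field email to record Event: optional string, tag 20 (in v2 it sits immediately before quantity) -> shifts the Event verdicts, not this decode
  field quantity in record Event: required changed to optional -> shifts the Event verdicts, not this decode


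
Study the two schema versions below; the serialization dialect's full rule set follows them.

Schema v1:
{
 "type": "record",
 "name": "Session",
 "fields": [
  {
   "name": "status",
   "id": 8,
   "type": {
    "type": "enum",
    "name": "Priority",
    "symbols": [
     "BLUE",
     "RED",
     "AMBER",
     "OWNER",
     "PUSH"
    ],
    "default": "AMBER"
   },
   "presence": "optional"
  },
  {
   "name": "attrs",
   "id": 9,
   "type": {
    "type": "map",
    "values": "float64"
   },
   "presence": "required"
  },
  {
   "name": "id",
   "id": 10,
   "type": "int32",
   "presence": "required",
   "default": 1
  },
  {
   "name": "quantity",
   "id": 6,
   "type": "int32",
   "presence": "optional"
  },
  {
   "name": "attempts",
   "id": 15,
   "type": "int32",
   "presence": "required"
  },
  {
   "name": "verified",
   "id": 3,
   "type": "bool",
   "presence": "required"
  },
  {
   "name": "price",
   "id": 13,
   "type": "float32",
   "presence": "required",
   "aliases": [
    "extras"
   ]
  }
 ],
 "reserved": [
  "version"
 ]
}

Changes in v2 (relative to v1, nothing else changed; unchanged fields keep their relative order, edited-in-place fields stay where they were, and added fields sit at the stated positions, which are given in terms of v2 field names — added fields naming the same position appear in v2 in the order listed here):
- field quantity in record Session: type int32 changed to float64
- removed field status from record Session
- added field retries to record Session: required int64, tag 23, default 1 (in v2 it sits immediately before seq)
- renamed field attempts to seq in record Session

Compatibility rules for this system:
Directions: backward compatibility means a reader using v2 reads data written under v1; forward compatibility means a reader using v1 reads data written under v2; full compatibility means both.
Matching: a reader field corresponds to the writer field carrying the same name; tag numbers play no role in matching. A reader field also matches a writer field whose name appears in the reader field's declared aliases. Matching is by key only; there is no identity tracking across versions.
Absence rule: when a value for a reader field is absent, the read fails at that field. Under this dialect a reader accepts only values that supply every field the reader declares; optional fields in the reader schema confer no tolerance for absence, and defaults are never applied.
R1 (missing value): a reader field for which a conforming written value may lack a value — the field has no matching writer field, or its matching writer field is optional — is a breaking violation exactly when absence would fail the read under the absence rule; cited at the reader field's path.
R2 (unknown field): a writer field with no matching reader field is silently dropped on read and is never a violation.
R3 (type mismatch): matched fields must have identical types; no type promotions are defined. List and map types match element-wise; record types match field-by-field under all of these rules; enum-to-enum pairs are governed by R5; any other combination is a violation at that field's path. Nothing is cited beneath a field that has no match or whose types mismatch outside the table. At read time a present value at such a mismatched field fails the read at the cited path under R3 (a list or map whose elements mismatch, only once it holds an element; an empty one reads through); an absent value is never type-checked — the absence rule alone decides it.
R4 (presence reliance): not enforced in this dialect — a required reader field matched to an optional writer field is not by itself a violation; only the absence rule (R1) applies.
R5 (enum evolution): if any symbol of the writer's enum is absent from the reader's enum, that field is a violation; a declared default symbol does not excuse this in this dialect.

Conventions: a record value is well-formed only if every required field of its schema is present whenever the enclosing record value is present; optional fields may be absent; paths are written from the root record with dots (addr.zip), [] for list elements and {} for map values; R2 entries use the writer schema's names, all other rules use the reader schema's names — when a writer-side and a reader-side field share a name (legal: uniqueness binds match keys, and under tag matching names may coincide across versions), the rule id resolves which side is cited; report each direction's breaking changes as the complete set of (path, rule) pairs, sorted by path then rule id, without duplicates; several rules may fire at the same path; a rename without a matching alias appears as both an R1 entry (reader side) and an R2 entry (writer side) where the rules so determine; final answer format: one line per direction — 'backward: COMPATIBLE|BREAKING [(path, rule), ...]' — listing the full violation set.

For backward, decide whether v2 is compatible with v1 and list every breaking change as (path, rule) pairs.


in Session below, arrows point writer -> reader
backward analysis of Session with v2 as reader and v1 as writer:
  writer required, map<string, float64> -> map<string, float64>: reader attrs maps from writer attrs
  writer required, int32 -> int32: reader id maps from writer id
  writer optional, int32 -> float64: reader quantity maps from writer quantity
  no writer field matches reader retries
  no writer field matches reader seq
  writer required, bool -> bool: reader verified maps from writer verified
  writer required, float32 -> float32: reader price maps from writer price
  writer status: unknown to reader
  writer attempts: unknown to reader
  violation R1 at quantity
  violation R3 at quantity
  violation R1 at retries
  violation R1 at seq
  => backward: BREAKING (4)

backward: BREAKING [(quantity, R1), (quantity, R3), (retries, R1), (seq, R1)]


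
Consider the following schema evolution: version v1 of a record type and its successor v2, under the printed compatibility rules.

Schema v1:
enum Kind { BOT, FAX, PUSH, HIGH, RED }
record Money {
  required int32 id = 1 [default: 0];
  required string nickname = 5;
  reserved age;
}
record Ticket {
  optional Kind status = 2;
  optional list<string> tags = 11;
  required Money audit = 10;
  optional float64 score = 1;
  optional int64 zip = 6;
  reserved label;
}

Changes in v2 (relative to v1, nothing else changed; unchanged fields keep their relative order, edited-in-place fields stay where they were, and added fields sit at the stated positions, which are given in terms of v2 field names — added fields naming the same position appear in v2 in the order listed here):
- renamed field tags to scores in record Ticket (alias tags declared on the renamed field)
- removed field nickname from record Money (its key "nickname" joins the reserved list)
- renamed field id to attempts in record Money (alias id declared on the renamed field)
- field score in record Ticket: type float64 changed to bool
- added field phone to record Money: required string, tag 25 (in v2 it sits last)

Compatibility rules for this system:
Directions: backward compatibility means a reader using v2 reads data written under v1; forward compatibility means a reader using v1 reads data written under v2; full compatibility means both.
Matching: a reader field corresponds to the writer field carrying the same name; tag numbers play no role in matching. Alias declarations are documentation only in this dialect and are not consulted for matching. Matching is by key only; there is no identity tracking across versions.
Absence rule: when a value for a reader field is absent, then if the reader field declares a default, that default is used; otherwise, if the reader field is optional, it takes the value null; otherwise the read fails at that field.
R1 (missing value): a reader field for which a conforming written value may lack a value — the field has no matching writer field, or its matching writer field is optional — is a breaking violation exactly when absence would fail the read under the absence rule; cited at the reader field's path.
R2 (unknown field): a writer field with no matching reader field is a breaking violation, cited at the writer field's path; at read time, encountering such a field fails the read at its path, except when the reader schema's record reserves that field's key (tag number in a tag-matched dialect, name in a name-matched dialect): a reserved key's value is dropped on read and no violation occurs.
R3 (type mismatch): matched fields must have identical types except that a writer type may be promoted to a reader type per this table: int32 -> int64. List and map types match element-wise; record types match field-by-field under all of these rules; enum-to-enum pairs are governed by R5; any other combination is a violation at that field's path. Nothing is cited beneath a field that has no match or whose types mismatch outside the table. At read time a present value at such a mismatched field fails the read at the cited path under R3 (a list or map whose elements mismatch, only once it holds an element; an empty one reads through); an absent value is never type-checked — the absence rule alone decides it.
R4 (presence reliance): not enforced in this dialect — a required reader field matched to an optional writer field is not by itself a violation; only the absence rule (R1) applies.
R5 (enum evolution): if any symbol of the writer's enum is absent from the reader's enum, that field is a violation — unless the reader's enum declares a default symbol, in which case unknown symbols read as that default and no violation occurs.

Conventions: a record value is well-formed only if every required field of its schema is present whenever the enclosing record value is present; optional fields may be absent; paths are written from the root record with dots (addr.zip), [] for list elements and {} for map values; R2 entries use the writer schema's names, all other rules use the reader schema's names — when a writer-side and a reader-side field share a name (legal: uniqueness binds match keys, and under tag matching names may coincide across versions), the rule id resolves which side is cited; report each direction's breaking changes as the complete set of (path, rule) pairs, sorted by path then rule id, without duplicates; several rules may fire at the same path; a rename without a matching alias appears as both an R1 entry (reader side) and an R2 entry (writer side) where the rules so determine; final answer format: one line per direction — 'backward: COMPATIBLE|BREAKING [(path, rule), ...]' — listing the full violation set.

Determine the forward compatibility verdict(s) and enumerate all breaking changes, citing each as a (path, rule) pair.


in Ticket below, arrows point writer -> reader
forward analysis of Ticket with v1 as reader and v2 as writer:
  writer optional, Kind -> Kind: reader status maps from writer status
  no writer field matches reader tags
  writer required, Money -> Money: reader audit maps from writer audit
  writer optional, bool -> float64: reader score maps from writer score
  writer optional, int64 -> int64: reader zip maps from writer zip
  writer scores: unknown to reader
  no writer field matches reader audit.id
  no writer field matches reader audit.nickname
  writer audit.attempts: unknown to reader
  writer audit.phone: unknown to reader
  violation R2 at audit.attempts
  violation R1 at audit.nickname
  violation R2 at audit.phone
  violation R3 at score
  violation R2 at scores
  => forward: BREAKING (5)

forward: BREAKING [(audit.attempts, R2), (audit.nickname, R1), (audit.phone, R2), (score, R3), (scores, R2)]


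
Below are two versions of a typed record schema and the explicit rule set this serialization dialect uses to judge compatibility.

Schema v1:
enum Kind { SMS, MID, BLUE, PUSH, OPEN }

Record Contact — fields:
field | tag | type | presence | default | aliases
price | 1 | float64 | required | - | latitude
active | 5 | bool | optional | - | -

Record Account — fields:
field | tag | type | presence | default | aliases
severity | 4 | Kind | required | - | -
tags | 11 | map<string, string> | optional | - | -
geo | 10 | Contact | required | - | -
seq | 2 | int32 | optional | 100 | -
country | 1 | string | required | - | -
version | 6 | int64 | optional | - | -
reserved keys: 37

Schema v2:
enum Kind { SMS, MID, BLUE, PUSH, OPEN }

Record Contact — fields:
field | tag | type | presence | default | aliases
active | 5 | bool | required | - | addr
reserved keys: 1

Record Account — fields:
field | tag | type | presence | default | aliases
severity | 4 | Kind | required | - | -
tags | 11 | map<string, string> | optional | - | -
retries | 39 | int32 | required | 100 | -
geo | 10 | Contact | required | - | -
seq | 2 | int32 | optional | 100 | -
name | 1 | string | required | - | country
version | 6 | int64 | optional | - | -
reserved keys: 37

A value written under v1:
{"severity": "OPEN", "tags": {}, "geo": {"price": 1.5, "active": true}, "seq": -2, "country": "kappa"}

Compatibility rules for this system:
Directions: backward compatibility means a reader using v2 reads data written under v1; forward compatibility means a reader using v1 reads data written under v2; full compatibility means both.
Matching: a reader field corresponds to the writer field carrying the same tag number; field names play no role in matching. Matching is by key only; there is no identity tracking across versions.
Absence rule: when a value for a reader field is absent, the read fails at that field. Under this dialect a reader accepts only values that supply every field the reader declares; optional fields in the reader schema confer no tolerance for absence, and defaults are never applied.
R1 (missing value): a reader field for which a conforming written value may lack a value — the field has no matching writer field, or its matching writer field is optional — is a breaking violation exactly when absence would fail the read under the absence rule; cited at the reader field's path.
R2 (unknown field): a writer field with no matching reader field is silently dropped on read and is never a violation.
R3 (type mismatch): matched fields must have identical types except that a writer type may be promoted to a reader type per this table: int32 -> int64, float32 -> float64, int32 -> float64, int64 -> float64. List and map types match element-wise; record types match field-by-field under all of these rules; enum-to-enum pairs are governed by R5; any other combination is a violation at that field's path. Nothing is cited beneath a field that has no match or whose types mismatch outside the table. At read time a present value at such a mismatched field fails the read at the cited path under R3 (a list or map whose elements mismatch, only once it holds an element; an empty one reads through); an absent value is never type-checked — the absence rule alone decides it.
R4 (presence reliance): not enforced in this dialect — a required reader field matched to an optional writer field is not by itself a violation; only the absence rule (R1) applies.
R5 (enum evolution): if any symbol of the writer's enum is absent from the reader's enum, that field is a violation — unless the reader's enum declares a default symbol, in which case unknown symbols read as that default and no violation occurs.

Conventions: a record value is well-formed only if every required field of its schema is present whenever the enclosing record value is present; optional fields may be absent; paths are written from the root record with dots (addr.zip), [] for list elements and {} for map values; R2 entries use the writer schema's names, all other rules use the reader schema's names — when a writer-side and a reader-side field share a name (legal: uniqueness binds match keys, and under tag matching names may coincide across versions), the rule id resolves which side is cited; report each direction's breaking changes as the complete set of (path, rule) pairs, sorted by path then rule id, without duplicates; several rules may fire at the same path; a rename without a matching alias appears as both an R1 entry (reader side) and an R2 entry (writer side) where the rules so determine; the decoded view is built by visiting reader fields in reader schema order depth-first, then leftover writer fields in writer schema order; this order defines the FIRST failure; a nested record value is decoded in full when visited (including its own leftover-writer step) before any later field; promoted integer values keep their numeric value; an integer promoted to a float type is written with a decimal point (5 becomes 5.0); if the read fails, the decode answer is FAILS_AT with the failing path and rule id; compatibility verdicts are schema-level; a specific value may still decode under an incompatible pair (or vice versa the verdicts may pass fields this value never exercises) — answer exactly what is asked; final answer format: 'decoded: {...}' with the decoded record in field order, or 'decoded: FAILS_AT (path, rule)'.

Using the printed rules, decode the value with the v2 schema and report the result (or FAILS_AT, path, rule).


decoded: FAILS_AT (retries, R1)

each type pair in Account: writer, then reader
migrating the Account value to v2:
  severity := "OPEN"
  tags := {}
  read fails at retries under R1 (no fill)
  => FAILS_AT (retries, R1)
checking off the Account differences that do not matter here:
  renamed field country to name in record Account (alias country declared on the renamed field) -> triggers nothing under the printed rules; the Account answer is the same either way
  field active in record Contact: optional changed to required -> shifts the Account verdicts, not this decode
  removed field price from record Contact (its key 1 joins the reserved list) -> shifts the Account verdicts, not this decode


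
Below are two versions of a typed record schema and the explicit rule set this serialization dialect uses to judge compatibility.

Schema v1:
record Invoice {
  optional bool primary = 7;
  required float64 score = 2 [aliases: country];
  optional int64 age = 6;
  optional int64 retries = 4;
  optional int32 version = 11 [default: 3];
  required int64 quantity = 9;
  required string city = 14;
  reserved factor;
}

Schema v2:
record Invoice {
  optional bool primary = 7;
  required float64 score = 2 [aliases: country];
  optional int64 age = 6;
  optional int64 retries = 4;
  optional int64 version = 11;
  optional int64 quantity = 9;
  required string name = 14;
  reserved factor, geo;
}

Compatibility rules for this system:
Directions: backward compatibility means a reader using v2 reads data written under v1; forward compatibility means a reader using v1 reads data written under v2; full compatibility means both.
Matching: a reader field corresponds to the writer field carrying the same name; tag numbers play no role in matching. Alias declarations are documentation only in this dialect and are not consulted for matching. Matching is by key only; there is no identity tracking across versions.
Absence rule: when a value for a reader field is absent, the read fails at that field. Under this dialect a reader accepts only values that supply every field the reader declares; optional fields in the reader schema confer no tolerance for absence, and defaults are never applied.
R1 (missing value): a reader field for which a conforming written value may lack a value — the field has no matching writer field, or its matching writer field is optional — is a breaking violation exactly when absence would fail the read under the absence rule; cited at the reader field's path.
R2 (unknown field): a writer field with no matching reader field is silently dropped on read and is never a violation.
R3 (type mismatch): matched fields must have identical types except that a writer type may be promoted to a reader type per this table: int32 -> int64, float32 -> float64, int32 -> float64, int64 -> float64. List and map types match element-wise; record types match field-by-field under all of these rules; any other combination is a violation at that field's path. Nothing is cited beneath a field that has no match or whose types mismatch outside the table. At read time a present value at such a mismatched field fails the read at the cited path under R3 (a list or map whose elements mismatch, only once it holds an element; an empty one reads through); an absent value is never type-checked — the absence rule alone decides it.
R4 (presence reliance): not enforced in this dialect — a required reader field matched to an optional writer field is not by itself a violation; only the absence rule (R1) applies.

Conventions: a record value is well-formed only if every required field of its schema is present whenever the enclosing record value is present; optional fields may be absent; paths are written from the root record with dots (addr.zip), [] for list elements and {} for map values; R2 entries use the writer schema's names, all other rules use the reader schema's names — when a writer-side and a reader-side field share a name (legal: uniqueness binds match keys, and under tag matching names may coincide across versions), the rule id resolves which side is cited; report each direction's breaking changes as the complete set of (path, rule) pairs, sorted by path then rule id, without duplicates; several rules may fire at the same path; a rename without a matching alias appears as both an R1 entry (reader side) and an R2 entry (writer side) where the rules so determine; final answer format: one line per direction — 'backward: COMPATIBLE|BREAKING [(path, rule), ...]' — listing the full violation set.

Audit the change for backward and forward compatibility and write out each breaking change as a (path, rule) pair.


each type pair in Invoice: writer, then reader
backward for Invoice (reader v2, writer v1):
  bool -> bool, writer optional: primary aligns to primary
  float64 -> float64, writer required: score aligns to score
  int64 -> int64, writer optional: age aligns to age
  int64 -> int64, writer optional: retries aligns to retries
  int32 -> int64, writer optional: version aligns to version
  int64 -> int64, writer required: quantity aligns to quantity
  name has no writer counterpart
  city (writer side), unknown to reader
  R1 fires at age
  R1 fires at name
  R1 fires at primary
  R1 fires at retries
  R1 fires at version
  => 5 violation(s): backward is BREAKING for Invoice
forward for Invoice (reader v1, writer v2):
  bool -> bool, writer optional: primary aligns to primary
  float64 -> float64, writer required: score aligns to score
  int64 -> int64, writer optional: age aligns to age
  int64 -> int64, writer optional: retries aligns to retries
  int64 -> int32, writer optional: version aligns to version
  int64 -> int64, writer optional: quantity aligns to quantity
  city has no writer counterpart
  name (writer side), unknown to reader
  R1 fires at age
  R1 fires at city
  R1 fires at primary
  R1 fires at quantity
  R1 fires at retries
  R1 fires at version
  R3 fires at version
  => 7 violation(s): forward is BREAKING for Invoice

backward: BREAKING [(age, R1), (name, R1), (primary, R1), (retries, R1), (version, R1)]; forward: BREAKING [(age, R1), (city, R1), (primary, R1), (quantity, R1), (retries, R1), (version, R1), (version, R3)]


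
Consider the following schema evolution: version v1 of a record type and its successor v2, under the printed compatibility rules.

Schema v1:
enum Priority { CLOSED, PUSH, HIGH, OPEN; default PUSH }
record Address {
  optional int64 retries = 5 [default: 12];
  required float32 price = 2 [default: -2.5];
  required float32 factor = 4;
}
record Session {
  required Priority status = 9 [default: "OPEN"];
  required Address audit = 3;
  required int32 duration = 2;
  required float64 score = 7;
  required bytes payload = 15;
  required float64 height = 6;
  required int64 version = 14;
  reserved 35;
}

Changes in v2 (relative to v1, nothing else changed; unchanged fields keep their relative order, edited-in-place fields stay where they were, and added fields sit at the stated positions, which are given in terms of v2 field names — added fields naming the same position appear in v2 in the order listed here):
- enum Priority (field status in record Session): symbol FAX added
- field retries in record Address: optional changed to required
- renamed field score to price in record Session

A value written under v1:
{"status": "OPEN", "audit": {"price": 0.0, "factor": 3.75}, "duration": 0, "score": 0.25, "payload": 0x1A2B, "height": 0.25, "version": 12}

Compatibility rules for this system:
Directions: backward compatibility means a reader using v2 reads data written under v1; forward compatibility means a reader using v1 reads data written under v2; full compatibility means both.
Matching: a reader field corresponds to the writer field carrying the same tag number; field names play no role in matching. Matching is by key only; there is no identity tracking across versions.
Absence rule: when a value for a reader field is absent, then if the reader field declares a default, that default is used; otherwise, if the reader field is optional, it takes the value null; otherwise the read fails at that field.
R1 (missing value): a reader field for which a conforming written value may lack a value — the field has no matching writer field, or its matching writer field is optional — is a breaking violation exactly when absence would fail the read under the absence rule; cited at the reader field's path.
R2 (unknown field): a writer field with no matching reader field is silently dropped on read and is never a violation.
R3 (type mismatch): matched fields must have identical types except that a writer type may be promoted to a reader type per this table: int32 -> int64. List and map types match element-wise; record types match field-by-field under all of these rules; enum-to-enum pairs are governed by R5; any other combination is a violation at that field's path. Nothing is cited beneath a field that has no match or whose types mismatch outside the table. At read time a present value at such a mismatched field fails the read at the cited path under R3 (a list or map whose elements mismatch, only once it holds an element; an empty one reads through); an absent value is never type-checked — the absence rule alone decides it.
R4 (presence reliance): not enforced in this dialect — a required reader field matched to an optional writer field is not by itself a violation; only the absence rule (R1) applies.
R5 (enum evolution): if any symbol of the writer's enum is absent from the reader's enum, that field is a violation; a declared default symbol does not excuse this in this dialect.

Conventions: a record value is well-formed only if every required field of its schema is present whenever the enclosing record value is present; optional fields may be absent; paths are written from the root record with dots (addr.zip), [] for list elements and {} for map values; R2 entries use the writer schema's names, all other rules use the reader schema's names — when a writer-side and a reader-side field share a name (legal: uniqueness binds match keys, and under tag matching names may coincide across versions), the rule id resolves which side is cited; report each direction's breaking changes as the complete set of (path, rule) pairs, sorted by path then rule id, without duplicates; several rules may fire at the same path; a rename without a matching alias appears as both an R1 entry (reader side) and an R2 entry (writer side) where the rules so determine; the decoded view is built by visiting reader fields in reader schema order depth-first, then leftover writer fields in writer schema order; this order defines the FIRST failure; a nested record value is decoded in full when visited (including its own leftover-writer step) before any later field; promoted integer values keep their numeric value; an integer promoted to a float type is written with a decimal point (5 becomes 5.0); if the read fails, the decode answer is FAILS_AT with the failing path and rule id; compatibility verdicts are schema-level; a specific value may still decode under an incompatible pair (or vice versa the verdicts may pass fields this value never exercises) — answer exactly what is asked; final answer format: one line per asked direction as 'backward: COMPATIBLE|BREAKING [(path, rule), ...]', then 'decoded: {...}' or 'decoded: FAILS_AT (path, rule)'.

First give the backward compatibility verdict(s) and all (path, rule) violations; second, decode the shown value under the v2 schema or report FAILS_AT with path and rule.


in Session below, arrows point writer -> reader
checking backward for Session: reader v2 against writer v1:
  Priority -> Priority, writer required: status aligns to status
  Address -> Address, writer required: audit aligns to audit
  int32 -> int32, writer required: duration aligns to duration
  float64 -> float64, writer required: price aligns to score
  bytes -> bytes, writer required: payload aligns to payload
  float64 -> float64, writer required: height aligns to height
  int64 -> int64, writer required: version aligns to version
  int64 -> int64, writer optional: audit.retries aligns to audit.retries
  float32 -> float32, writer required: audit.price aligns to audit.price
  float32 -> float32, writer required: audit.factor aligns to audit.factor
  nothing fires on Session: backward is COMPATIBLE
decoding the Session value with the v2 reader:
  status := "OPEN"
  audit.retries := 12 (missing; default applied)
  audit.price := 0.0
  audit.factor := 3.75
  duration := 0
  price := 0.25 (from writer score)
  payload := 0x1A2B
  height := 0.25
  version := 12
  => decoded: {"status": "OPEN", "audit": {"retries": 12, "price": 0.0, "factor": 3.75}, "duration": 0, "price": 0.25, "payload": 0x1A2B, "height": 0.25, "version": 12}
diffs on Session not affecting the asked answer:
  enum Priority (field status in record Session): symbol FAX added -> fires only in the forward direction of Session, which is not asked here
  field retries in record Address: optional changed to required -> fires no rule on Session, leaving the asked answer as it is

backward: COMPATIBLE []; decoded: {"status": "OPEN", "audit": {"retries": 12, "price": 0.0, "factor": 3.75}, "duration": 0, "price": 0.25, "payload": 0x1A2B, "height": 0.25, "version": 12}
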